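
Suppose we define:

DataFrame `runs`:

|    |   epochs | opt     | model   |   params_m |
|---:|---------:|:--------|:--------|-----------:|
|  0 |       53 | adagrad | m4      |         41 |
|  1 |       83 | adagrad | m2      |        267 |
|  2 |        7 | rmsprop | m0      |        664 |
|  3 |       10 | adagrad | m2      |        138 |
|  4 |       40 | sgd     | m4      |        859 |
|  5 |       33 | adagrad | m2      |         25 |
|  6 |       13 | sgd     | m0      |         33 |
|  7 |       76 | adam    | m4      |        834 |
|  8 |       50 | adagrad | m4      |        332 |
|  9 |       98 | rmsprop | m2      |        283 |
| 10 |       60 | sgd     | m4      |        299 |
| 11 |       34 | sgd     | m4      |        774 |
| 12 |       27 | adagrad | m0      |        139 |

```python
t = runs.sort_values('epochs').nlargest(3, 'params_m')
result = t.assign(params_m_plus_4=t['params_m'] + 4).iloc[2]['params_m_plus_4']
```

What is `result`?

778

sort by epochs:
    epochs      opt model  params_m
2        7  rmsprop    m0       664
3       10  adagrad    m2       138
6       13      sgd    m0        33
12      27  adagrad    m0       139
5       33  adagrad    m2        25
11      34      sgd    m4       774
4       40      sgd    m4       859
8       50  adagrad    m4       332
0       53  adagrad    m4        41
10      60      sgd    m4       299
7       76     adam    m4       834
1       83  adagrad    m2       267
9       98  rmsprop    m2       283
take 3 rows with largest params_m:
    epochs   opt model  params_m
4       40   sgd    m4       859
7       76  adam    m4       834
11      34   sgd    m4       774
add column params_m_plus_4 = t['params_m'] + 4:
    epochs   opt model  params_m  params_m_plus_4
4       40   sgd    m4       859              863
7       76  adam    m4       834              838
11      34   sgd    m4       774              778
Then the value at position 2, column 'params_m_plus_4': 778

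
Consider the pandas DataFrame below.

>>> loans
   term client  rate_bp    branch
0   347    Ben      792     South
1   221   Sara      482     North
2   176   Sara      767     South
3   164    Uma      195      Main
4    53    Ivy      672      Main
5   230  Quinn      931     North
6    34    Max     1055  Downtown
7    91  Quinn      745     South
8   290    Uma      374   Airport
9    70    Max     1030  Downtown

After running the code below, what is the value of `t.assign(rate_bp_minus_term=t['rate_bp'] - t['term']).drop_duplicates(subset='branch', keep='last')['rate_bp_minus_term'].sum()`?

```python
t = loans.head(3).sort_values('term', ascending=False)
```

take first 3 rows:
   term client  rate_bp branch
0   347    Ben      792  South
1   221   Sara      482  North
2   176   Sara      767  South
sort by term descending:
   term client  rate_bp branch
0   347    Ben      792  South
1   221   Sara      482  North
2   176   Sara      767  South
add column rate_bp_minus_term = t['rate_bp'] - t['term']:
   term client  rate_bp branch  rate_bp_minus_term
0   347    Ben      792  South                 445
1   221   Sara      482  North                 261
2   176   Sara      767  South                 591
drop duplicate branch (keep=last):
   term client  rate_bp branch  rate_bp_minus_term
1   221   Sara      482  North                 261
2   176   Sara      767  South                 591
sum of column 'rate_bp_minus_term' → 852

852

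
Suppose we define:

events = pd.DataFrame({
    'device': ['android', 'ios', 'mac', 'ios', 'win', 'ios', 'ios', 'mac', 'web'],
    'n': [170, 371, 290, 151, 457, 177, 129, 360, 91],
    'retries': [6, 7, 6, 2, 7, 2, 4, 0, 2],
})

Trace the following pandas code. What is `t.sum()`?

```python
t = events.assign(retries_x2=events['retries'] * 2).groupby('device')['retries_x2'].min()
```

34

add column retries_x2 = events['retries'] * 2:
    device    n  retries  retries_x2
0  android  170        6          12
1      ios  371        7          14
2      mac  290        6          12
3      ios  151        2           4
4      win  457        7          14
5      ios  177        2           4
6      ios  129        4           8
7      mac  360        0           0
8      web   91        2           4
group by device, min of retries_x2:
device
android    12
ios         4
mac         0
web         4
win        14
Name: retries_x2, dtype: int64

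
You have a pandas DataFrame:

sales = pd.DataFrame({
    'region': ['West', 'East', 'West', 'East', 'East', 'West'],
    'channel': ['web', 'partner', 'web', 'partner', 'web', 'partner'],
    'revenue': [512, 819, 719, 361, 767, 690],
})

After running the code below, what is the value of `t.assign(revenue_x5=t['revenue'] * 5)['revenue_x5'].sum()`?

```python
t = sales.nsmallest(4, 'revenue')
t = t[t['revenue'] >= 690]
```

take 4 rows with smallest revenue:
  region  channel  revenue
3   East  partner      361
0   West      web      512
5   West  partner      690
2   West      web      719
filter rows where revenue >= 690:
  region  channel  revenue
5   West  partner      690
2   West      web      719
add column revenue_x5 = t['revenue'] * 5:
  region  channel  revenue  revenue_x5
5   West  partner      690        3450
2   West      web      719        3595

7045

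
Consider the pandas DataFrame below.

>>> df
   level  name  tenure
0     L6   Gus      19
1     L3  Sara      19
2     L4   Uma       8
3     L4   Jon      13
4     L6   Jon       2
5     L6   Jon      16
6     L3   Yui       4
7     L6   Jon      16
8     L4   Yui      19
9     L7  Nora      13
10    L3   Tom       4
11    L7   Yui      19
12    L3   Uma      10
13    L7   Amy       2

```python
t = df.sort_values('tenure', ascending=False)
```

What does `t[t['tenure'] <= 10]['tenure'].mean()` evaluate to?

sort by tenure descending:
   level  name  tenure
0     L6   Gus      19
1     L3  Sara      19
8     L4   Yui      19
11    L7   Yui      19
5     L6   Jon      16
7     L6   Jon      16
3     L4   Jon      13
9     L7  Nora      13
12    L3   Uma      10
2     L4   Uma       8
6     L3   Yui       4
10    L3   Tom       4
4     L6   Jon       2
13    L7   Amy       2
filter rows where tenure <= 10:
   level name  tenure
12    L3  Uma      10
2     L4  Uma       8
6     L3  Yui       4
10    L3  Tom       4
4     L6  Jon       2
13    L7  Amy       2
Finally, mean of column 'tenure' = 5.0.

5.0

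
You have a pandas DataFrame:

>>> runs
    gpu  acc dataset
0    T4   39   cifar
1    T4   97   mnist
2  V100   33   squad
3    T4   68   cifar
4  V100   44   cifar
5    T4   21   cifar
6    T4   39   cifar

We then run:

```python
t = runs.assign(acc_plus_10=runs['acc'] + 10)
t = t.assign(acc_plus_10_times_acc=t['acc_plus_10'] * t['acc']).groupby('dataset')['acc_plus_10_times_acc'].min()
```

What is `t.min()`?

651

add column acc_plus_10 = runs['acc'] + 10:
    gpu  acc dataset  acc_plus_10
0    T4   39   cifar           49
1    T4   97   mnist          107
2  V100   33   squad           43
3    T4   68   cifar           78
4  V100   44   cifar           54
5    T4   21   cifar           31
6    T4   39   cifar           49
add column acc_plus_10_times_acc = t['acc_plus_10'] * t['acc']:
    gpu  acc dataset  acc_plus_10  acc_plus_10_times_acc
0    T4   39   cifar           49                   1911
1    T4   97   mnist          107                  10379
2  V100   33   squad           43                   1419
3    T4   68   cifar           78                   5304
4  V100   44   cifar           54                   2376
5    T4   21   cifar           31                    651
6    T4   39   cifar           49                   1911
group by dataset, min of acc_plus_10_times_acc:
dataset
cifar      651
mnist    10379
squad     1419
Name: acc_plus_10_times_acc, dtype: int64
Then the min of the resulting series: 651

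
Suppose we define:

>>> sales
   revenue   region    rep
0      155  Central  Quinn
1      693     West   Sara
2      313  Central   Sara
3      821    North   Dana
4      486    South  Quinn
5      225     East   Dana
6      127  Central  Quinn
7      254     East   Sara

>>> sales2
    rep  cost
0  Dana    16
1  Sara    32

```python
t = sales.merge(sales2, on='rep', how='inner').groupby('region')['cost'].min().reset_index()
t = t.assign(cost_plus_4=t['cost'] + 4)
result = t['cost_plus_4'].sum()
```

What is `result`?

112

merge on 'rep' (how='inner') → 5 rows:
   revenue   region   rep  cost
0      693     West  Sara    32
1      313  Central  Sara    32
2      821    North  Dana    16
3      225     East  Dana    16
4      254     East  Sara    32
group by region, min of cost:
region
Central    32
East       16
North      16
West       32
Name: cost, dtype: int64
reset_index():
    region  cost
0  Central    32
1     East    16
2    North    16
3     West    32
add column cost_plus_4 = t['cost'] + 4:
    region  cost  cost_plus_4
0  Central    32           36
1     East    16           20
2    North    16           20
3     West    32           36
The sum of column 'cost_plus_4' is 112.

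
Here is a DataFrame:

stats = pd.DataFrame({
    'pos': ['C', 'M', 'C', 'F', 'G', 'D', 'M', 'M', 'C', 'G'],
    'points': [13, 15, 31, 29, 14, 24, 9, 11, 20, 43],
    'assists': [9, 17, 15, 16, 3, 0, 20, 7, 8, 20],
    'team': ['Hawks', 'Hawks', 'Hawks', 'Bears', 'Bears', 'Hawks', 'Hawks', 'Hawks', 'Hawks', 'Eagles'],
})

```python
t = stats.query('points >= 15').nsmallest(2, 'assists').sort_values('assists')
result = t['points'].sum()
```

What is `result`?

44

filter rows where points >= 15:
  pos  points  assists    team
1   M      15       17   Hawks
2   C      31       15   Hawks
3   F      29       16   Bears
5   D      24        0   Hawks
8   C      20        8   Hawks
9   G      43       20  Eagles
take 2 rows with smallest assists:
  pos  points  assists   team
5   D      24        0  Hawks
8   C      20        8  Hawks
sort by assists:
  pos  points  assists   team
5   D      24        0  Hawks
8   C      20        8  Hawks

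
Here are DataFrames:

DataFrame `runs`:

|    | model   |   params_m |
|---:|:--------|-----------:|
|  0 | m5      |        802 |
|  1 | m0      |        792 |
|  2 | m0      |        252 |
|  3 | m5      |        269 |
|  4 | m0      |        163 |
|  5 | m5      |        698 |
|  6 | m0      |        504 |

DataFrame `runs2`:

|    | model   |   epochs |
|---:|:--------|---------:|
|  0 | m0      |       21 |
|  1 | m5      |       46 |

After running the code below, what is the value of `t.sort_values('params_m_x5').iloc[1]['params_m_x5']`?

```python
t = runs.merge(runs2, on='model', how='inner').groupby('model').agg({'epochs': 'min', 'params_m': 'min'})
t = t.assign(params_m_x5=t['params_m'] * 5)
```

merge on 'model' (how='inner') → 7 rows:
  model  params_m  epochs
0    m5       802      46
1    m0       792      21
2    m0       252      21
3    m5       269      46
4    m0       163      21
5    m5       698      46
6    m0       504      21
group by model: min(epochs), min(params_m):
       epochs  params_m
model                  
m0         21       163
m5         46       269
add column params_m_x5 = t['params_m'] * 5:
       epochs  params_m  params_m_x5
model                               
m0         21       163          815
m5         46       269         1345
sort by params_m_x5:
       epochs  params_m  params_m_x5
model                               
m0         21       163          815
m5         46       269         1345

1345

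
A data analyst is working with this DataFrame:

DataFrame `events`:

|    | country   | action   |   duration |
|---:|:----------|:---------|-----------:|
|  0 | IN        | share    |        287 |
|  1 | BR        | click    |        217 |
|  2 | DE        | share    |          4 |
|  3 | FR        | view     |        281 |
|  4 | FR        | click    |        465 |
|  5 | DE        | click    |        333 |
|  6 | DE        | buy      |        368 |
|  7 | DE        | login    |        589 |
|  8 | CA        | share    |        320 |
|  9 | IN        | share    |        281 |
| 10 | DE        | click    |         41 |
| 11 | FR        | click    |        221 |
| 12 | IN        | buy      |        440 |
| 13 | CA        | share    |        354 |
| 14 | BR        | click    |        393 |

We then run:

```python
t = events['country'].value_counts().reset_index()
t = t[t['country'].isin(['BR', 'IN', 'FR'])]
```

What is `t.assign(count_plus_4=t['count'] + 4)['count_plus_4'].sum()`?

value_counts of country:
country
DE    5
IN    3
FR    3
BR    2
CA    2
Name: count, dtype: int64
reset_index():
  country  count
0      DE      5
1      IN      3
2      FR      3
3      BR      2
4      CA      2
filter rows where country in ['BR', 'IN', 'FR']:
  country  count
1      IN      3
2      FR      3
3      BR      2
add column count_plus_4 = t['count'] + 4:
  country  count  count_plus_4
1      IN      3             7
2      FR      3             7
3      BR      2             6
The sum of column 'count_plus_4' is 20.

20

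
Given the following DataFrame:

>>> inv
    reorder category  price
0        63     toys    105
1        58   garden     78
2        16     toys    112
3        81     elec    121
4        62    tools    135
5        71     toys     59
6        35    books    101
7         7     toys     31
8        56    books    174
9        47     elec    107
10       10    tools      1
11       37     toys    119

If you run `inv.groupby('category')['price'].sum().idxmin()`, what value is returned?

garden

group by category, sum of price:
category
books     275
elec      228
garden     78
tools     136
toys      426
Name: price, dtype: int64
So idxmin() = garden.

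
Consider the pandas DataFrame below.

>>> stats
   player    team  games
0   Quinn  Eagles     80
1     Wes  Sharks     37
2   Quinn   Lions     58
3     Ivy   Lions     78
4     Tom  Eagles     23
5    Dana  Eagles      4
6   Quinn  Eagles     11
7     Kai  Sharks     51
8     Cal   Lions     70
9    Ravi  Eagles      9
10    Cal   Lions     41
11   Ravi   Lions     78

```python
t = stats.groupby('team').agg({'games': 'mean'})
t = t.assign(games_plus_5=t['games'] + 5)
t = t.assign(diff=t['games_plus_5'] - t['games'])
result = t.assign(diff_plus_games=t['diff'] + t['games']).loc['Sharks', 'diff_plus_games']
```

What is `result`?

49.0

group by team, mean of games:
        games
team         
Eagles   25.4
Lions    65.0
Sharks   44.0
add column games_plus_5 = t['games'] + 5:
        games  games_plus_5
team                       
Eagles   25.4          30.4
Lions    65.0          70.0
Sharks   44.0          49.0
add column diff = t['games_plus_5'] - t['games']:
        games  games_plus_5  diff
team                             
Eagles   25.4          30.4   5.0
Lions    65.0          70.0   5.0
Sharks   44.0          49.0   5.0
add column diff_plus_games = t['diff'] + t['games']:
        games  games_plus_5  diff  diff_plus_games
team                                              
Eagles   25.4          30.4   5.0             30.4
Lions    65.0          70.0   5.0             70.0
Sharks   44.0          49.0   5.0             49.0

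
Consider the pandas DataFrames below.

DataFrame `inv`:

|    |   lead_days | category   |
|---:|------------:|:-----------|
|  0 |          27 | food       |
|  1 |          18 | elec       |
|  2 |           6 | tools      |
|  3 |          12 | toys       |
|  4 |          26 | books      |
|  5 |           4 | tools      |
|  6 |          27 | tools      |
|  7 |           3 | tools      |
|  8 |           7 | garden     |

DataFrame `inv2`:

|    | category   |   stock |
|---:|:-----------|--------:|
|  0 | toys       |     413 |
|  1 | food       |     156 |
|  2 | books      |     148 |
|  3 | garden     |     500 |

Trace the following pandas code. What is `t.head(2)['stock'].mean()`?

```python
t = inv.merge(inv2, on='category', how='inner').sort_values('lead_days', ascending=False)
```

152.0

merge on 'category' (how='inner') → 4 rows:
   lead_days category  stock
0         27     food    156
1         12     toys    413
2         26    books    148
3          7   garden    500
sort by lead_days descending:
   lead_days category  stock
0         27     food    156
2         26    books    148
1         12     toys    413
3          7   garden    500
take first 2 rows:
   lead_days category  stock
0         27     food    156
2         26    books    148
Taking the mean of column 'stock' gives 152.0.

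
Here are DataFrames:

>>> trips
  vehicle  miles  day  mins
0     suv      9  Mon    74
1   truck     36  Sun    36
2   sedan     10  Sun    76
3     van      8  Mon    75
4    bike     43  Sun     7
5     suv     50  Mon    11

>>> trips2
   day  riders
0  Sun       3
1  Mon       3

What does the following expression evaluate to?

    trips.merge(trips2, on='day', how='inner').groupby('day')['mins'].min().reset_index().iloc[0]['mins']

11

merge on 'day' (how='inner') → 6 rows:
  vehicle  miles  day  mins  riders
0     suv      9  Mon    74       3
1   truck     36  Sun    36       3
2   sedan     10  Sun    76       3
3     van      8  Mon    75       3
4    bike     43  Sun     7       3
5     suv     50  Mon    11       3
group by day, min of mins:
day
Mon    11
Sun     7
Name: mins, dtype: int64
reset_index():
   day  mins
0  Mon    11
1  Sun     7
The value at position 0, column 'mins' is 11.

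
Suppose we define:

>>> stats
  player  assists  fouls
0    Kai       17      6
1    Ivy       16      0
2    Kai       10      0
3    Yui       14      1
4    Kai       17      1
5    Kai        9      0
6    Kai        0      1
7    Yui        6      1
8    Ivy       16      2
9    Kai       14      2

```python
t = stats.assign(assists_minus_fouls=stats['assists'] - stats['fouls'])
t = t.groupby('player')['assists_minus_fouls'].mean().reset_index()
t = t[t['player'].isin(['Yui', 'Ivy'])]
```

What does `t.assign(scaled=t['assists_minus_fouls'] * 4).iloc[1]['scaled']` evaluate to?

add column assists_minus_fouls = stats['assists'] - stats['fouls']:
  player  assists  fouls  assists_minus_fouls
0    Kai       17      6                   11
1    Ivy       16      0                   16
2    Kai       10      0                   10
3    Yui       14      1                   13
4    Kai       17      1                   16
5    Kai        9      0                    9
6    Kai        0      1                   -1
7    Yui        6      1                    5
8    Ivy       16      2                   14
9    Kai       14      2                   12
group by player, mean of assists_minus_fouls:
player
Ivy    15.0
Kai     9.5
Yui     9.0
Name: assists_minus_fouls, dtype: float64
reset_index():
  player  assists_minus_fouls
0    Ivy                 15.0
1    Kai                  9.5
2    Yui                  9.0
filter rows where player in ['Yui', 'Ivy']:
  player  assists_minus_fouls
0    Ivy                 15.0
2    Yui                  9.0
add column scaled = t['assists_minus_fouls'] * 4:
  player  assists_minus_fouls  scaled
0    Ivy                 15.0    60.0
2    Yui                  9.0    36.0
value at position 1, column 'scaled' → 36.0

36.0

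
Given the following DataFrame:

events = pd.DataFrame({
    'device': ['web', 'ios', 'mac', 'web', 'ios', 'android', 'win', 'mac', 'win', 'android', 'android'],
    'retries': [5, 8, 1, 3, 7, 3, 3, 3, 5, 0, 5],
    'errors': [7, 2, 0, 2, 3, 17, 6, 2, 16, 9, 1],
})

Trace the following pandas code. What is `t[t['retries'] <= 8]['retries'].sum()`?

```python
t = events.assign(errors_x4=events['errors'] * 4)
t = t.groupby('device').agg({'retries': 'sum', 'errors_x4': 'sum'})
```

add column errors_x4 = events['errors'] * 4:
     device  retries  errors  errors_x4
0       web        5       7         28
1       ios        8       2          8
2       mac        1       0          0
3       web        3       2          8
4       ios        7       3         12
5   android        3      17         68
6       win        3       6         24
7       mac        3       2          8
8       win        5      16         64
9   android        0       9         36
10  android        5       1          4
group by device: sum(retries), sum(errors_x4):
         retries  errors_x4
device                     
android        8        108
ios           15         20
mac            4          8
web            8         36
win            8         88
filter rows where retries <= 8:
         retries  errors_x4
device                     
android        8        108
mac            4          8
web            8         36
win            8         88
Then the sum of column 'retries': 28

28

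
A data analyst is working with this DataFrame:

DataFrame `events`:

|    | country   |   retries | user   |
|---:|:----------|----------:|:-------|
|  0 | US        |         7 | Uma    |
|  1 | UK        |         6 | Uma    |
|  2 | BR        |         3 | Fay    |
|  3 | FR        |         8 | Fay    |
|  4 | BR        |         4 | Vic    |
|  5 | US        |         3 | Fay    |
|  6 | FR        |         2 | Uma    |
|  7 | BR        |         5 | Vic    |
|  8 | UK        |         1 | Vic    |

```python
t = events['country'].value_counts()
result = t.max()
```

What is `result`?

value_counts of country:
country
BR    3
US    2
UK    2
FR    2
Name: count, dtype: int64

3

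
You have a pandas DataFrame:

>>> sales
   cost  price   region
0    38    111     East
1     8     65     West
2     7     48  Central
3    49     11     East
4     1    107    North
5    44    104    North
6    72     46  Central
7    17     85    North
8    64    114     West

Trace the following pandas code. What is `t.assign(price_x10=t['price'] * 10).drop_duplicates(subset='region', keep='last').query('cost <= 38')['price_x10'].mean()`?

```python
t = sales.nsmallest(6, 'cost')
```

take 6 rows with smallest cost:
   cost  price   region
4     1    107    North
2     7     48  Central
1     8     65     West
7    17     85    North
0    38    111     East
5    44    104    North
add column price_x10 = t['price'] * 10:
   cost  price   region  price_x10
4     1    107    North       1070
2     7     48  Central        480
1     8     65     West        650
7    17     85    North        850
0    38    111     East       1110
5    44    104    North       1040
drop duplicate region (keep=last):
   cost  price   region  price_x10
2     7     48  Central        480
1     8     65     West        650
0    38    111     East       1110
5    44    104    North       1040
filter rows where cost <= 38:
   cost  price   region  price_x10
2     7     48  Central        480
1     8     65     West        650
0    38    111     East       1110

746.666666667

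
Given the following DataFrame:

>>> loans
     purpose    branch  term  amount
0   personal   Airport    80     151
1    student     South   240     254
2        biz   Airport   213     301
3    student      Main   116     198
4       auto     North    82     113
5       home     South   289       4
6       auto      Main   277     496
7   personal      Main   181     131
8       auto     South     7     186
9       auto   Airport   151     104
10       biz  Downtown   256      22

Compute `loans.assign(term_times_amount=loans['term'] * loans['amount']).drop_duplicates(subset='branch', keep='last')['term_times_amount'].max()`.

add column term_times_amount = loans['term'] * loans['amount']:
     purpose    branch  term  amount  term_times_amount
0   personal   Airport    80     151              12080
1    student     South   240     254              60960
2        biz   Airport   213     301              64113
3    student      Main   116     198              22968
4       auto     North    82     113               9266
5       home     South   289       4               1156
6       auto      Main   277     496             137392
7   personal      Main   181     131              23711
8       auto     South     7     186               1302
9       auto   Airport   151     104              15704
10       biz  Downtown   256      22               5632
drop duplicate branch (keep=last):
     purpose    branch  term  amount  term_times_amount
4       auto     North    82     113               9266
7   personal      Main   181     131              23711
8       auto     South     7     186               1302
9       auto   Airport   151     104              15704
10       biz  Downtown   256      22               5632
max of column 'term_times_amount' → 23711

23711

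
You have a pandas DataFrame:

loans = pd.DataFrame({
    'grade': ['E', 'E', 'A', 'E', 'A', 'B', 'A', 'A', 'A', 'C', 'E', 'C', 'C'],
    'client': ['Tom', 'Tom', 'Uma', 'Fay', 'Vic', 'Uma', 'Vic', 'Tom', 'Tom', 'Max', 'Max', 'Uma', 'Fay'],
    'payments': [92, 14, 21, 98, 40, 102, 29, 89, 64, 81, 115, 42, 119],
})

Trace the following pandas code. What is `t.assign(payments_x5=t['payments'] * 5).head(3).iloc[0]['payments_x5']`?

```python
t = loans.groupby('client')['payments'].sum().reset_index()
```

1085

group by client, sum of payments:
client
Fay    217
Max    196
Tom    259
Uma    165
Vic     69
Name: payments, dtype: int64
reset_index():
  client  payments
0    Fay       217
1    Max       196
2    Tom       259
3    Uma       165
4    Vic        69
add column payments_x5 = t['payments'] * 5:
  client  payments  payments_x5
0    Fay       217         1085
1    Max       196          980
2    Tom       259         1295
3    Uma       165          825
4    Vic        69          345
take first 3 rows:
  client  payments  payments_x5
0    Fay       217         1085
1    Max       196          980
2    Tom       259         1295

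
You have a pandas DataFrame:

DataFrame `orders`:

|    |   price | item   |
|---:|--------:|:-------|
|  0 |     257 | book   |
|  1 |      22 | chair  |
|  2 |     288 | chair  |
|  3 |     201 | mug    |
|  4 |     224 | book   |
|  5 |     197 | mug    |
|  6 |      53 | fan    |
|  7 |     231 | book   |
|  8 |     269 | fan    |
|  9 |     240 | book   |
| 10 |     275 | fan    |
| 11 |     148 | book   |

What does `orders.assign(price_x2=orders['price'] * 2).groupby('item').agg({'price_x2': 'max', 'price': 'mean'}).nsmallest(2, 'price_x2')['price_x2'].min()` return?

402

add column price_x2 = orders['price'] * 2:
    price   item  price_x2
0     257   book       514
1      22  chair        44
2     288  chair       576
3     201    mug       402
4     224   book       448
5     197    mug       394
6      53    fan       106
7     231   book       462
8     269    fan       538
9     240   book       480
10    275    fan       550
11    148   book       296
group by item: max(price_x2), mean(price):
       price_x2  price
item                  
book        514  220.0
chair       576  155.0
fan         550  199.0
mug         402  199.0
take 2 rows with smallest price_x2:
      price_x2  price
item                 
mug        402  199.0
book       514  220.0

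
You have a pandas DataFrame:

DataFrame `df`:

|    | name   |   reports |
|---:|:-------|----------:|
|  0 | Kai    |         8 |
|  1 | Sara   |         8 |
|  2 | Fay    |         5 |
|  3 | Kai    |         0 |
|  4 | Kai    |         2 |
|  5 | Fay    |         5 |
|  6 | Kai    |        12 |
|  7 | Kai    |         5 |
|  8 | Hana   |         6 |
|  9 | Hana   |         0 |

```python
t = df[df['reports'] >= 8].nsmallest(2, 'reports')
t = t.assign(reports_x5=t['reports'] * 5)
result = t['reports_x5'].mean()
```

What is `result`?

filter rows where reports >= 8:
   name  reports
0   Kai        8
1  Sara        8
6   Kai       12
take 2 rows with smallest reports:
   name  reports
0   Kai        8
1  Sara        8
add column reports_x5 = t['reports'] * 5:
   name  reports  reports_x5
0   Kai        8          40
1  Sara        8          40
mean of column 'reports_x5' → 40.0

40.0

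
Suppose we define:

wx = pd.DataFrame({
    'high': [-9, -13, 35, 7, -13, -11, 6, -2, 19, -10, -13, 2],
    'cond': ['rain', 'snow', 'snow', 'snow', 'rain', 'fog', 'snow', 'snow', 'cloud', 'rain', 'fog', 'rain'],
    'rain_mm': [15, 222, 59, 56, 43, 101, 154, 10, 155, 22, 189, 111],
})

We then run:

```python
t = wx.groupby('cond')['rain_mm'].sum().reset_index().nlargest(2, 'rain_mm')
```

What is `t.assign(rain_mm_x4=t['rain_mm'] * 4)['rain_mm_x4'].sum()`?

3164

group by cond, sum of rain_mm:
cond
cloud    155
fog      290
rain     191
snow     501
Name: rain_mm, dtype: int64
reset_index():
    cond  rain_mm
0  cloud      155
1    fog      290
2   rain      191
3   snow      501
take 2 rows with largest rain_mm:
   cond  rain_mm
3  snow      501
1   fog      290
add column rain_mm_x4 = t['rain_mm'] * 4:
   cond  rain_mm  rain_mm_x4
3  snow      501        2004
1   fog      290        1160
The sum of column 'rain_mm_x4' is 3164.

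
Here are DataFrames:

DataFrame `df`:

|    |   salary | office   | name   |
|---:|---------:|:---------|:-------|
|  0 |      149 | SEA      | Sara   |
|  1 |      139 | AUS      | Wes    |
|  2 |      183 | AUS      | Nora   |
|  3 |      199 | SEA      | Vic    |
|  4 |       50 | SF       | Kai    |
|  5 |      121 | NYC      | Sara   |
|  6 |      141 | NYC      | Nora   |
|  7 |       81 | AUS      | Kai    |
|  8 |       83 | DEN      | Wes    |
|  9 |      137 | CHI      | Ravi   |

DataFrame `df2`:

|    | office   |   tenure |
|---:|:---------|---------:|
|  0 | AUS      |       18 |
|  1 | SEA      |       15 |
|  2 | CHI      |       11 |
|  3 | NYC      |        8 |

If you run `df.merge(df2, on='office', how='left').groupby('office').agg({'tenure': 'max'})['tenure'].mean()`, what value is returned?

merge on 'office' (how='left') → 10 rows:
   salary office  name  tenure
0     149    SEA  Sara    15.0
1     139    AUS   Wes    18.0
2     183    AUS  Nora    18.0
3     199    SEA   Vic    15.0
4      50     SF   Kai     NaN
5     121    NYC  Sara     8.0
6     141    NYC  Nora     8.0
7      81    AUS   Kai    18.0
8      83    DEN   Wes     NaN
9     137    CHI  Ravi    11.0
group by office, max of tenure:
        tenure
office        
AUS       18.0
CHI       11.0
DEN        NaN
NYC        8.0
SEA       15.0
SF         NaN
mean of column 'tenure' → 13.0

13.0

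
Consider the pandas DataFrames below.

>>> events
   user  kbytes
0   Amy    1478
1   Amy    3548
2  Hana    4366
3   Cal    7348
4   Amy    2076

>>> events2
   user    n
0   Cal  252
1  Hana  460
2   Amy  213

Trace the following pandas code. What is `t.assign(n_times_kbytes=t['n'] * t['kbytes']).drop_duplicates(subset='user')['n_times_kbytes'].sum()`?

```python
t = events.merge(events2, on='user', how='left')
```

merge on 'user' (how='left') → 5 rows:
   user  kbytes    n
0   Amy    1478  213
1   Amy    3548  213
2  Hana    4366  460
3   Cal    7348  252
4   Amy    2076  213
add column n_times_kbytes = t['n'] * t['kbytes']:
   user  kbytes    n  n_times_kbytes
0   Amy    1478  213          314814
1   Amy    3548  213          755724
2  Hana    4366  460         2008360
3   Cal    7348  252         1851696
4   Amy    2076  213          442188
drop duplicate user (keep=first):
   user  kbytes    n  n_times_kbytes
0   Amy    1478  213          314814
2  Hana    4366  460         2008360
3   Cal    7348  252         1851696
Taking the sum of column 'n_times_kbytes' gives 4174870.

4174870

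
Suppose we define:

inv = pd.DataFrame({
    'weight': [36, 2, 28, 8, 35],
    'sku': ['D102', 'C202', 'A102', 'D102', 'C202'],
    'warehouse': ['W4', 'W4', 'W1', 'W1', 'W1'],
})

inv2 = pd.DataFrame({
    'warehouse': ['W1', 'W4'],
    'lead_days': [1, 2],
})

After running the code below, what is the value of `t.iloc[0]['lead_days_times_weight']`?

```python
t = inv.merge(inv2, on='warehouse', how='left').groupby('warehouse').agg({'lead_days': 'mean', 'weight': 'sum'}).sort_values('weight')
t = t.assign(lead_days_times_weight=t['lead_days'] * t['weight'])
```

merge on 'warehouse' (how='left') → 5 rows:
   weight   sku warehouse  lead_days
0      36  D102        W4          2
1       2  C202        W4          2
2      28  A102        W1          1
3       8  D102        W1          1
4      35  C202        W1          1
group by warehouse: mean(lead_days), sum(weight):
           lead_days  weight
warehouse                   
W1               1.0      71
W4               2.0      38
sort by weight:
           lead_days  weight
warehouse                   
W4               2.0      38
W1               1.0      71
add column lead_days_times_weight = t['lead_days'] * t['weight']:
           lead_days  weight  lead_days_times_weight
warehouse                                           
W4               2.0      38                    76.0
W1               1.0      71                    71.0

76.0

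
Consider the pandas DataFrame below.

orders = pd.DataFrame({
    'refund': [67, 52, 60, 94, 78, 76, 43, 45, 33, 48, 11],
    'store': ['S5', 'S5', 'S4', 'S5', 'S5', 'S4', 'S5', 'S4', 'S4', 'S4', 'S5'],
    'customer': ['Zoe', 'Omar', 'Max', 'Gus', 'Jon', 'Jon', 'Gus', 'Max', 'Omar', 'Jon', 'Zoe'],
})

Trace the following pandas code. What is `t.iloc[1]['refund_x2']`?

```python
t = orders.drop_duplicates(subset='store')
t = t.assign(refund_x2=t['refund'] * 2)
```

120

drop duplicate store (keep=first):
   refund store customer
0      67    S5      Zoe
2      60    S4      Max
add column refund_x2 = t['refund'] * 2:
   refund store customer  refund_x2
0      67    S5      Zoe        134
2      60    S4      Max        120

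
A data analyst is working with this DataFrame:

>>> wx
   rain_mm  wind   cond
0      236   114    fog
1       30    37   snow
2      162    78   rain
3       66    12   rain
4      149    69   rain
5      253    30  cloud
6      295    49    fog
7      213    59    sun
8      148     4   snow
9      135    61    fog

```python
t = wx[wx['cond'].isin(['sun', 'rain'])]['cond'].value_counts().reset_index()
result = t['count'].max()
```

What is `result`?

3

filter rows where cond in ['sun', 'rain']:
   rain_mm  wind  cond
2      162    78  rain
3       66    12  rain
4      149    69  rain
7      213    59   sun
value_counts of cond:
cond
rain    3
sun     1
Name: count, dtype: int64
reset_index():
   cond  count
0  rain      3
1   sun      1
Finally, max of column 'count' = 3.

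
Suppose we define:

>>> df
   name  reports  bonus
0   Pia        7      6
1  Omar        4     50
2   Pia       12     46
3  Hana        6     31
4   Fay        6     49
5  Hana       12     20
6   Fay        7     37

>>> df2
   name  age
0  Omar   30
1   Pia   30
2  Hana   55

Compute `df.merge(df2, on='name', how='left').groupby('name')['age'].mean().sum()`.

115.0

merge on 'name' (how='left') → 7 rows:
   name  reports  bonus   age
0   Pia        7      6  30.0
1  Omar        4     50  30.0
2   Pia       12     46  30.0
3  Hana        6     31  55.0
4   Fay        6     49   NaN
5  Hana       12     20  55.0
6   Fay        7     37   NaN
group by name, mean of age:
name
Fay      NaN
Hana    55.0
Omar    30.0
Pia     30.0
Name: age, dtype: float64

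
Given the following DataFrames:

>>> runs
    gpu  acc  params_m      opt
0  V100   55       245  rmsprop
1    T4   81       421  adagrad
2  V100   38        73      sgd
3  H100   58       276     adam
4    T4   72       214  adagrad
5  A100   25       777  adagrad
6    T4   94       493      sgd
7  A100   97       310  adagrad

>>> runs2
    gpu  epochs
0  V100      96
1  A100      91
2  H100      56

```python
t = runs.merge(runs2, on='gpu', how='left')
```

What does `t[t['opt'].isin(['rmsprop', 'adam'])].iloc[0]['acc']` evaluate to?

55

merge on 'gpu' (how='left') → 8 rows:
    gpu  acc  params_m      opt  epochs
0  V100   55       245  rmsprop    96.0
1    T4   81       421  adagrad     NaN
2  V100   38        73      sgd    96.0
3  H100   58       276     adam    56.0
4    T4   72       214  adagrad     NaN
5  A100   25       777  adagrad    91.0
6    T4   94       493      sgd     NaN
7  A100   97       310  adagrad    91.0
filter rows where opt in ['rmsprop', 'adam']:
    gpu  acc  params_m      opt  epochs
0  V100   55       245  rmsprop    96.0
3  H100   58       276     adam    56.0
So iloc[0]['acc'] = 55.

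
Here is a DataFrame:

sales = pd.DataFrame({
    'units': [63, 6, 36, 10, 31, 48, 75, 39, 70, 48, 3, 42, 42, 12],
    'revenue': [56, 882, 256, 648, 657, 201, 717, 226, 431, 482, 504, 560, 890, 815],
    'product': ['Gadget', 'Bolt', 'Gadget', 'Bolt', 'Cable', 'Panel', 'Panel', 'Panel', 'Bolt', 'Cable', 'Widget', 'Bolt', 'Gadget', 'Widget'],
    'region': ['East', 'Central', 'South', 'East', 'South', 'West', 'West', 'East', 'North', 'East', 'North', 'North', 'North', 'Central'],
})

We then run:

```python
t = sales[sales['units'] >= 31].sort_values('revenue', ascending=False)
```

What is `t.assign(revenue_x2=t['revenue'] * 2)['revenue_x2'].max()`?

filter rows where units >= 31:
    units  revenue product region
0      63       56  Gadget   East
2      36      256  Gadget  South
4      31      657   Cable  South
5      48      201   Panel   West
6      75      717   Panel   West
7      39      226   Panel   East
8      70      431    Bolt  North
9      48      482   Cable   East
11     42      560    Bolt  North
12     42      890  Gadget  North
sort by revenue descending:
    units  revenue product region
12     42      890  Gadget  North
6      75      717   Panel   West
4      31      657   Cable  South
11     42      560    Bolt  North
9      48      482   Cable   East
8      70      431    Bolt  North
2      36      256  Gadget  South
7      39      226   Panel   East
5      48      201   Panel   West
0      63       56  Gadget   East
add column revenue_x2 = t['revenue'] * 2:
    units  revenue product region  revenue_x2
12     42      890  Gadget  North        1780
6      75      717   Panel   West        1434
4      31      657   Cable  South        1314
11     42      560    Bolt  North        1120
9      48      482   Cable   East         964
8      70      431    Bolt  North         862
2      36      256  Gadget  South         512
7      39      226   Panel   East         452
5      48      201   Panel   West         402
0      63       56  Gadget   East         112
Hence 1780.

1780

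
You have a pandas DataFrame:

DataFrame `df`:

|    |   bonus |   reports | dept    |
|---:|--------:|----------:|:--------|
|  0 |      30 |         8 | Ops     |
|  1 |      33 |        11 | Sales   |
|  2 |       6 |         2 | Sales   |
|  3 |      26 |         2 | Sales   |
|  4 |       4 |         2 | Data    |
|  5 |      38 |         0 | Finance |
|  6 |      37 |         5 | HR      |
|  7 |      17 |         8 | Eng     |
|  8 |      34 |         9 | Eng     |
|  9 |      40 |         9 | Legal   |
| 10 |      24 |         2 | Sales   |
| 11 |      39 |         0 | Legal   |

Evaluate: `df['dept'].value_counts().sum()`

12

value_counts of dept:
dept
Sales      4
Eng        2
Legal      2
Ops        1
Data       1
Finance    1
HR         1
Name: count, dtype: int64
sum of the resulting series → 12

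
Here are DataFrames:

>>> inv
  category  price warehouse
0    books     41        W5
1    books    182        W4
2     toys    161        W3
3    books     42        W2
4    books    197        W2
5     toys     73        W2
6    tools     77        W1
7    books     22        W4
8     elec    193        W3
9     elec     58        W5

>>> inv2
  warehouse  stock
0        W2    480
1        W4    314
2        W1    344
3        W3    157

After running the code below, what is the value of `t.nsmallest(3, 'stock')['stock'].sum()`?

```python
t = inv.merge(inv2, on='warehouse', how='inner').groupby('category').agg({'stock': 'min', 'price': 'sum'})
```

628

merge on 'warehouse' (how='inner') → 8 rows:
  category  price warehouse  stock
0    books    182        W4    314
1     toys    161        W3    157
2    books     42        W2    480
3    books    197        W2    480
4     toys     73        W2    480
5    tools     77        W1    344
6    books     22        W4    314
7     elec    193        W3    157
group by category: min(stock), sum(price):
          stock  price
category              
books       314    443
elec        157    193
tools       344     77
toys        157    234
take 3 rows with smallest stock:
          stock  price
category              
elec        157    193
toys        157    234
books       314    443
Finally, sum of column 'stock' = 628.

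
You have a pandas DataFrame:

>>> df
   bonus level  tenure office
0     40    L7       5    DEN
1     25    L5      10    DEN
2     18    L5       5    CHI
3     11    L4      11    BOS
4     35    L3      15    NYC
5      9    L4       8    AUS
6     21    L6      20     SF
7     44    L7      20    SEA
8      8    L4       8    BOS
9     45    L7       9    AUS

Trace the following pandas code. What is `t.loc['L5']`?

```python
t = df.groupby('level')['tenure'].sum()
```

15

group by level, sum of tenure:
level
L3    15
L4    27
L5    15
L6    20
L7    34
Name: tenure, dtype: int64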